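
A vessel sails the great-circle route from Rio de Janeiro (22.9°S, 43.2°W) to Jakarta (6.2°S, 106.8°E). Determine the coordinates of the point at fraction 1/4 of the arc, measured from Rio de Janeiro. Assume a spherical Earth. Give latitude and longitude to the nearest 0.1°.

Write both endpoints as unit vectors p₁, p₂ with components (cos φ cos λ, cos φ sin λ, sin φ).
The central angle between the endpoints is δ = arccos(p₁·p₂) ≈ 2.420 rad (138.7°).
Interpolate at f = 1/4 with slerp weights a = sin((1−f)δ)/sin δ ≈ 1.470, b = sin(fδ)/sin δ ≈ 0.862.
p = a·p₁ + b·p₂ ≈ (0.739, -0.107, -0.665); φ = arcsin(p_z) ≈ -41.68°, λ = atan2(p_y, p_x) ≈ -8.21°.

≈ 41.7°S, 8.2°W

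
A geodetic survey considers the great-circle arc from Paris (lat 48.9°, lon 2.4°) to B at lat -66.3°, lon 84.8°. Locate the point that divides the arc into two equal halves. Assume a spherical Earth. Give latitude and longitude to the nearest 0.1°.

≈ lat -11.3°, lon 31.7°

Write both endpoints as unit vectors p₁, p₂ with components (cos φ cos λ, cos φ sin λ, sin φ).
The central angle between the endpoints is δ = arccos(p₁·p₂) ≈ 2.285 rad (130.9°).
Interpolate at f = 1/2 with slerp weights a = sin((1−f)δ)/sin δ ≈ 1.204, b = sin(fδ)/sin δ ≈ 1.204.
p = a·p₁ + b·p₂ ≈ (0.835, 0.515, -0.195); φ = arcsin(p_z) ≈ -11.25°, λ = atan2(p_y, p_x) ≈ 31.68°.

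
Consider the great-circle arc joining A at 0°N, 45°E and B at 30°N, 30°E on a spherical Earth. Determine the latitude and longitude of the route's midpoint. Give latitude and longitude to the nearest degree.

≈ 15°N, 38°E

The haversine formula gives a central angle δ ≈ 0.580 rad (33.2°) between the endpoints.
Interpolate at f = 1/2 with slerp weights a = sin((1−f)δ)/sin δ ≈ 0.522, b = sin(fδ)/sin δ ≈ 0.522.
p = a·p₁ + b·p₂ ≈ (0.760, 0.595, 0.261); φ = arcsin(p_z) ≈ 15.12°, λ = atan2(p_y, p_x) ≈ 38.04°.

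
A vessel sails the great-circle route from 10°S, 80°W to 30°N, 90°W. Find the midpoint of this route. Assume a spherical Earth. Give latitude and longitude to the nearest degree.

≈ 10°N, 85°W

Convert each endpoint to a unit vector on the sphere (x = cos φ cos λ, y = cos φ sin λ, z = sin φ).
The central angle between the endpoints is δ = arccos(p₁·p₂) ≈ 0.718 rad (41.1°).
Interpolate at f = 1/2 with slerp weights a = sin((1−f)δ)/sin δ ≈ 0.534, b = sin(fδ)/sin δ ≈ 0.534.
p = a·p₁ + b·p₂ ≈ (0.091, -0.980, 0.174); φ = arcsin(p_z) ≈ 10.04°, λ = atan2(p_y, p_x) ≈ -84.68°.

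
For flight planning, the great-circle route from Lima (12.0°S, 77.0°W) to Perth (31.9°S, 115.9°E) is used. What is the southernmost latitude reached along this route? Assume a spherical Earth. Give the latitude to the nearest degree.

The great circle lies in the plane with unit normal n̂ = (p₁ × p₂)/|p₁ × p₂|.
Here n̂_z ≈ -0.259; the vertex latitude is φ_max = arccos|n̂_z| ≈ 75.0°.
Check via Clairaut: cos φ_max = |cos φ₁| · sin C = cos(12.0°)·sin(164.6°) ≈ 0.259, again giving ≈ 75.0°.

≈ 75°S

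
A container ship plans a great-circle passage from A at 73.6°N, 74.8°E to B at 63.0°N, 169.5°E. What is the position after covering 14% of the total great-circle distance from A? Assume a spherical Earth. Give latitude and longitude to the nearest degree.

Write both endpoints as unit vectors p₁, p₂ with components (cos φ cos λ, cos φ sin λ, sin φ).
The central angle between the endpoints is δ = arccos(p₁·p₂) ≈ 0.566 rad (32.4°).
Interpolate at f = 0.14 with slerp weights a = sin((1−f)δ)/sin δ ≈ 0.872, b = sin(fδ)/sin δ ≈ 0.148.
p = a·p₁ + b·p₂ ≈ (-0.001, 0.250, 0.968); φ = arcsin(p_z) ≈ 75.53°, λ = atan2(p_y, p_x) ≈ 90.30°.

≈ 76°N, 90°E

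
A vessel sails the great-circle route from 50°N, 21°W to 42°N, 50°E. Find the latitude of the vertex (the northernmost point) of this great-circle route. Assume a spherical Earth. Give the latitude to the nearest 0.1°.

The great circle lies in the plane with unit normal n̂ = (p₁ × p₂)/|p₁ × p₂|.
Here n̂_z ≈ +0.607; the vertex latitude is φ_max = arccos|n̂_z| ≈ 52.6°.
Check via Clairaut: cos φ_max = |cos φ₁| · sin C = cos(50.0°)·sin(70.8°) ≈ 0.607, again giving ≈ 52.6°.

≈ 52.6°N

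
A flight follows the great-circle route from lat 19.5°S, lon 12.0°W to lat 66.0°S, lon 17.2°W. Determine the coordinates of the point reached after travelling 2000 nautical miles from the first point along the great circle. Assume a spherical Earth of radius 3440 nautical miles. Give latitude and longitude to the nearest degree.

≈ lat 53°S, lon 15°W

Convert each endpoint to a unit vector on the sphere (x = cos φ cos λ, y = cos φ sin λ, z = sin φ).
The central angle between the endpoints is δ = arccos(p₁·p₂) ≈ 0.814 rad (46.6°). The total great-circle distance is δ·R ≈ 0.814 × 3440 ≈ 2799 nmi, so the target fraction is f = 2000/2799 ≈ 0.714.
Interpolate at f ≈ 0.714 with slerp weights a = sin((1−f)δ)/sin δ ≈ 0.317, b = sin(fδ)/sin δ ≈ 0.756.
p = a·p₁ + b·p₂ ≈ (0.586, -0.153, -0.796); φ = arcsin(p_z) ≈ -52.75°, λ = atan2(p_y, p_x) ≈ -14.64°.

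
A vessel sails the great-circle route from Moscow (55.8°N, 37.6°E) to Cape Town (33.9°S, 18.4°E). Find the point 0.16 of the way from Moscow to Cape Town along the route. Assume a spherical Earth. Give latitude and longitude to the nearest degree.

Convert each endpoint to a unit vector on the sphere (x = cos φ cos λ, y = cos φ sin λ, z = sin φ).
The central angle between the endpoints is δ = arccos(p₁·p₂) ≈ 1.592 rad (91.2°).
Interpolate at f = 0.16 with slerp weights a = sin((1−f)δ)/sin δ ≈ 0.973, b = sin(fδ)/sin δ ≈ 0.252.
p = a·p₁ + b·p₂ ≈ (0.632, 0.400, 0.664); φ = arcsin(p_z) ≈ 41.62°, λ = atan2(p_y, p_x) ≈ 32.32°.

≈ (42°N, 32°E)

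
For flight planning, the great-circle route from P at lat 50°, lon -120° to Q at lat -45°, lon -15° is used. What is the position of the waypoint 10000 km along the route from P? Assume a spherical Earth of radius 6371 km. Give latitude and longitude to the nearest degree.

Write both endpoints as unit vectors p₁, p₂ with components (cos φ cos λ, cos φ sin λ, sin φ).
The central angle between the endpoints is δ = arccos(p₁·p₂) ≈ 2.291 rad (131.2°). The total great-circle distance is δ·R ≈ 2.291 × 6371 ≈ 14594 km, so the target fraction is f = 10000/14594 ≈ 0.685.
Interpolate at f ≈ 0.685 with slerp weights a = sin((1−f)δ)/sin δ ≈ 0.878, b = sin(fδ)/sin δ ≈ 1.330.
p = a·p₁ + b·p₂ ≈ (0.626, -0.732, -0.268); φ = arcsin(p_z) ≈ -15.53°, λ = atan2(p_y, p_x) ≈ -49.46°.

≈ lat -16°, lon -49°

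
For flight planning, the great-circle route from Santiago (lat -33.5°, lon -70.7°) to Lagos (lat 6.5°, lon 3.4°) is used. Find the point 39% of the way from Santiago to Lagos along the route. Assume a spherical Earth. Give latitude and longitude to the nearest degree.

From cos δ = sin φ₁ sin φ₂ + cos φ₁ cos φ₂ cos Δλ, the central angle is δ ≈ 1.406 rad (80.5°).
Interpolate at f = 0.39 with slerp weights a = sin((1−f)δ)/sin δ ≈ 0.767, b = sin(fδ)/sin δ ≈ 0.528.
p = a·p₁ + b·p₂ ≈ (0.735, -0.572, -0.363); φ = arcsin(p_z) ≈ -21.30°, λ = atan2(p_y, p_x) ≈ -37.89°.

≈ lat -21°, lon -38°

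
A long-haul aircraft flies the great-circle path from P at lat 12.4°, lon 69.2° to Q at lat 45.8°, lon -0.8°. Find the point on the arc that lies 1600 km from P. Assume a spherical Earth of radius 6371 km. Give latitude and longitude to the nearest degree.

≈ lat 22°, lon 58°

The haversine formula gives a central angle δ ≈ 1.174 rad (67.2°) between the endpoints. The total great-circle distance is δ·R ≈ 1.174 × 6371 ≈ 7477 km, so the target fraction is f = 1600/7477 ≈ 0.214.
Interpolate at f ≈ 0.214 with slerp weights a = sin((1−f)δ)/sin δ ≈ 0.864, b = sin(fδ)/sin δ ≈ 0.269.
p = a·p₁ + b·p₂ ≈ (0.488, 0.787, 0.379); φ = arcsin(p_z) ≈ 22.26°, λ = atan2(p_y, p_x) ≈ 58.20°.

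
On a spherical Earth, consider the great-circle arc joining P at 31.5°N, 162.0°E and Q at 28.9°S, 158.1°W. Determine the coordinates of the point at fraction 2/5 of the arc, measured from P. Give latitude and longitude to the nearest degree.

The haversine formula gives a central angle δ ≈ 1.245 rad (71.3°) between the endpoints.
Interpolate at f = 2/5 with slerp weights a = sin((1−f)δ)/sin δ ≈ 0.717, b = sin(fδ)/sin δ ≈ 0.504.
p = a·p₁ + b·p₂ ≈ (-0.991, 0.024, 0.131); φ = arcsin(p_z) ≈ 7.53°, λ = atan2(p_y, p_x) ≈ 178.59°.

≈ 8°N, 179°E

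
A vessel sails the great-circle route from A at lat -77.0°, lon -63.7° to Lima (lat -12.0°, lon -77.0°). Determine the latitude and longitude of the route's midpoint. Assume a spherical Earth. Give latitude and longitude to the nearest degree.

≈ lat -45°, lon -75°

The haversine formula gives a central angle δ ≈ 1.141 rad (65.4°) between the endpoints.
Interpolate at f = 1/2 with slerp weights a = sin((1−f)δ)/sin δ ≈ 0.594, b = sin(fδ)/sin δ ≈ 0.594.
p = a·p₁ + b·p₂ ≈ (0.190, -0.686, -0.702); φ = arcsin(p_z) ≈ -44.62°, λ = atan2(p_y, p_x) ≈ -74.52°.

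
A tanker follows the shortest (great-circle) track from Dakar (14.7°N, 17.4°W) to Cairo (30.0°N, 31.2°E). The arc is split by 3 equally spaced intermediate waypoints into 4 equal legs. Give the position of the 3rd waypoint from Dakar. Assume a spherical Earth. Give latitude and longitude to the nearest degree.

≈ (28°N, 18°E)

From cos δ = sin φ₁ sin φ₂ + cos φ₁ cos φ₂ cos Δλ, the central angle is δ ≈ 0.822 rad (47.1°).
Interpolate at f = 3/4 with slerp weights a = sin((1−f)δ)/sin δ ≈ 0.279, b = sin(fδ)/sin δ ≈ 0.789.
p = a·p₁ + b·p₂ ≈ (0.842, 0.274, 0.465); φ = arcsin(p_z) ≈ 27.73°, λ = atan2(p_y, p_x) ≈ 18.00°.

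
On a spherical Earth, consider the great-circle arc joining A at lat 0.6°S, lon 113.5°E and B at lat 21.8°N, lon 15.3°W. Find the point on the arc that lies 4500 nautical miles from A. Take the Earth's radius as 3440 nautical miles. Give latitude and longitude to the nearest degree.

The haversine formula gives a central angle δ ≈ 2.196 rad (125.8°) between the endpoints. The total great-circle distance is δ·R ≈ 2.196 × 3440 ≈ 7556 nmi, so the target fraction is f = 4500/7556 ≈ 0.596.
Interpolate at f ≈ 0.596 with slerp weights a = sin((1−f)δ)/sin δ ≈ 0.957, b = sin(fδ)/sin δ ≈ 1.191.
p = a·p₁ + b·p₂ ≈ (0.685, 0.586, 0.432); φ = arcsin(p_z) ≈ 25.62°, λ = atan2(p_y, p_x) ≈ 40.54°.

≈ lat 26°N, lon 41°E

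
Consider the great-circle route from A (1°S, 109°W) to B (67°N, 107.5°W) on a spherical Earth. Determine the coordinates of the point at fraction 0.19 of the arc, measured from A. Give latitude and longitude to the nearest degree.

Write both endpoints as unit vectors p₁, p₂ with components (cos φ cos λ, cos φ sin λ, sin φ).
The central angle between the endpoints is δ = arccos(p₁·p₂) ≈ 1.187 rad (68.0°).
Interpolate at f = 0.19 with slerp weights a = sin((1−f)δ)/sin δ ≈ 0.884, b = sin(fδ)/sin δ ≈ 0.241.
p = a·p₁ + b·p₂ ≈ (-0.316, -0.926, 0.207); φ = arcsin(p_z) ≈ 11.92°, λ = atan2(p_y, p_x) ≈ -108.86°.

≈ (12°N, 109°W)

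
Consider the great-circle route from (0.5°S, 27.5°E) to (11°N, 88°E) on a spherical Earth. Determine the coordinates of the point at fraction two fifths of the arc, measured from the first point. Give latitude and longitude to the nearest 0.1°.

Convert each endpoint to a unit vector on the sphere (x = cos φ cos λ, y = cos φ sin λ, z = sin φ).
The central angle between the endpoints is δ = arccos(p₁·p₂) ≈ 1.068 rad (61.2°).
Interpolate at f = 2/5 with slerp weights a = sin((1−f)δ)/sin δ ≈ 0.682, b = sin(fδ)/sin δ ≈ 0.473.
p = a·p₁ + b·p₂ ≈ (0.621, 0.779, 0.084); φ = arcsin(p_z) ≈ 4.83°, λ = atan2(p_y, p_x) ≈ 51.42°.

≈ (4.8°N, 51.4°E)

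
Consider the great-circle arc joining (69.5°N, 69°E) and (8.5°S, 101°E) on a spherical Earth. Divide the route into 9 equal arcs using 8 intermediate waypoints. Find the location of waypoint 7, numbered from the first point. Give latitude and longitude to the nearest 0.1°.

≈ (9.2°N, 97.6°E)

Write both endpoints as unit vectors p₁, p₂ with components (cos φ cos λ, cos φ sin λ, sin φ).
The central angle between the endpoints is δ = arccos(p₁·p₂) ≈ 1.415 rad (81.1°).
Interpolate at f = 7/9 with slerp weights a = sin((1−f)δ)/sin δ ≈ 0.313, b = sin(fδ)/sin δ ≈ 0.902.
p = a·p₁ + b·p₂ ≈ (-0.131, 0.978, 0.160); φ = arcsin(p_z) ≈ 9.20°, λ = atan2(p_y, p_x) ≈ 97.63°.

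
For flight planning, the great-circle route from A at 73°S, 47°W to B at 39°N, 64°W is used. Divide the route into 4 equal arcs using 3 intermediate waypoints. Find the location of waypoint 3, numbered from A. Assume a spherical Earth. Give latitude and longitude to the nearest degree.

Write both endpoints as unit vectors p₁, p₂ with components (cos φ cos λ, cos φ sin λ, sin φ).
The central angle between the endpoints is δ = arccos(p₁·p₂) ≈ 1.966 rad (112.6°).
Interpolate at f = 3/4 with slerp weights a = sin((1−f)δ)/sin δ ≈ 0.511, b = sin(fδ)/sin δ ≈ 1.078.
p = a·p₁ + b·p₂ ≈ (0.469, -0.862, 0.190); φ = arcsin(p_z) ≈ 10.94°, λ = atan2(p_y, p_x) ≈ -61.45°.

≈ 11°N, 61°W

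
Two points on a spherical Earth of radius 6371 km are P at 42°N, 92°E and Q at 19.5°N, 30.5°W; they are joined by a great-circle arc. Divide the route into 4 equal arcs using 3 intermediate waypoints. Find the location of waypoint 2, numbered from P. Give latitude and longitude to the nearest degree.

Convert each endpoint to a unit vector on the sphere (x = cos φ cos λ, y = cos φ sin λ, z = sin φ).
The central angle between the endpoints is δ = arccos(p₁·p₂) ≈ 1.724 rad (98.8°).
Interpolate at f = 2/4 with slerp weights a = sin((1−f)δ)/sin δ ≈ 0.768, b = sin(fδ)/sin δ ≈ 0.768.
p = a·p₁ + b·p₂ ≈ (0.604, 0.203, 0.771); φ = arcsin(p_z) ≈ 50.41°, λ = atan2(p_y, p_x) ≈ 18.58°.

≈ 50°N, 19°E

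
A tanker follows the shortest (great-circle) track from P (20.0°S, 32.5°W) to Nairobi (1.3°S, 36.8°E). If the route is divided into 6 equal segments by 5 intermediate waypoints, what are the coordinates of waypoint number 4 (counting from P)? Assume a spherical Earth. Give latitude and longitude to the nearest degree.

Write both endpoints as unit vectors p₁, p₂ with components (cos φ cos λ, cos φ sin λ, sin φ).
The central angle between the endpoints is δ = arccos(p₁·p₂) ≈ 1.224 rad (70.1°).
Interpolate at f = 4/6 with slerp weights a = sin((1−f)δ)/sin δ ≈ 0.422, b = sin(fδ)/sin δ ≈ 0.775.
p = a·p₁ + b·p₂ ≈ (0.954, 0.251, -0.162); φ = arcsin(p_z) ≈ -9.32°, λ = atan2(p_y, p_x) ≈ 14.73°.

≈ (9°S, 15°E)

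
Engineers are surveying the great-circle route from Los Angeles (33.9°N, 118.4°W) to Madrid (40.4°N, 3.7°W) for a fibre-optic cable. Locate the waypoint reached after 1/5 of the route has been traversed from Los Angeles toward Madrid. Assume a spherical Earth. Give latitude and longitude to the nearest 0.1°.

Convert each endpoint to a unit vector on the sphere (x = cos φ cos λ, y = cos φ sin λ, z = sin φ).
The central angle between the endpoints is δ = arccos(p₁·p₂) ≈ 1.473 rad (84.4°).
Interpolate at f = 1/5 with slerp weights a = sin((1−f)δ)/sin δ ≈ 0.928, b = sin(fδ)/sin δ ≈ 0.292.
p = a·p₁ + b·p₂ ≈ (-0.145, -0.692, 0.707); φ = arcsin(p_z) ≈ 44.99°, λ = atan2(p_y, p_x) ≈ -101.81°.

≈ 45.0°N, 101.8°W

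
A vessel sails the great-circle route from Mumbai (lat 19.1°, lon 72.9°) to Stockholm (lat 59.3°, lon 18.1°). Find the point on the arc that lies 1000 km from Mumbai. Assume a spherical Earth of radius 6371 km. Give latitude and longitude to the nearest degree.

Convert each endpoint to a unit vector on the sphere (x = cos φ cos λ, y = cos φ sin λ, z = sin φ).
The central angle between the endpoints is δ = arccos(p₁·p₂) ≈ 0.977 rad (56.0°). The total great-circle distance is δ·R ≈ 0.977 × 6371 ≈ 6225 km, so the target fraction is f = 1000/6225 ≈ 0.161.
Interpolate at f ≈ 0.161 with slerp weights a = sin((1−f)δ)/sin δ ≈ 0.882, b = sin(fδ)/sin δ ≈ 0.189.
p = a·p₁ + b·p₂ ≈ (0.337, 0.827, 0.451); φ = arcsin(p_z) ≈ 26.80°, λ = atan2(p_y, p_x) ≈ 67.84°.

≈ lat 27°, lon 68°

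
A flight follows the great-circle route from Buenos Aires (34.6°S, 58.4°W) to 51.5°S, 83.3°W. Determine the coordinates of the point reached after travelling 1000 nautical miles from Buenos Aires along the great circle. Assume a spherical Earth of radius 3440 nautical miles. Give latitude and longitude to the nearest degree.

≈ 47°S, 74°W

Convert each endpoint to a unit vector on the sphere (x = cos φ cos λ, y = cos φ sin λ, z = sin φ).
The central angle between the endpoints is δ = arccos(p₁·p₂) ≈ 0.429 rad (24.6°). The total great-circle distance is δ·R ≈ 0.429 × 3440 ≈ 1477 nmi, so the target fraction is f = 1000/1477 ≈ 0.677.
Interpolate at f ≈ 0.677 with slerp weights a = sin((1−f)δ)/sin δ ≈ 0.332, b = sin(fδ)/sin δ ≈ 0.688.
p = a·p₁ + b·p₂ ≈ (0.193, -0.658, -0.727); φ = arcsin(p_z) ≈ -46.66°, λ = atan2(p_y, p_x) ≈ -73.64°.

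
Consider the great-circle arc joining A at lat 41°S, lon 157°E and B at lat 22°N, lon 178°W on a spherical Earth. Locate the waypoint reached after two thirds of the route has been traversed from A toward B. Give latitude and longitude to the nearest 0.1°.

≈ lat 0.9°N, lon 174.4°E

Convert each endpoint to a unit vector on the sphere (x = cos φ cos λ, y = cos φ sin λ, z = sin φ).
The central angle between the endpoints is δ = arccos(p₁·p₂) ≈ 1.172 rad (67.1°).
Interpolate at f = 2/3 with slerp weights a = sin((1−f)δ)/sin δ ≈ 0.413, b = sin(fδ)/sin δ ≈ 0.764.
p = a·p₁ + b·p₂ ≈ (-0.995, 0.097, 0.015); φ = arcsin(p_z) ≈ 0.87°, λ = atan2(p_y, p_x) ≈ 174.43°.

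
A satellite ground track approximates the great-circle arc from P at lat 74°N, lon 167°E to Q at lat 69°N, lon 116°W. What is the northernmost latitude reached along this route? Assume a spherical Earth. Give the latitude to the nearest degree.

≈ 76°N

The great circle lies in the plane with unit normal n̂ = (p₁ × p₂)/|p₁ × p₂|.
Here n̂_z ≈ +0.245; the vertex latitude is φ_max = arccos|n̂_z| ≈ 75.8°.
Check via Clairaut: cos φ_max = |cos φ₁| · sin C = cos(74.0°)·sin(62.8°) ≈ 0.245, again giving ≈ 75.8°.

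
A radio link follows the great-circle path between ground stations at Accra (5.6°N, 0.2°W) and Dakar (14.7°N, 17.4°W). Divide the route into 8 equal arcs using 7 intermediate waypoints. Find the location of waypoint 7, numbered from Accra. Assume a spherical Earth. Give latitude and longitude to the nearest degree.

Convert each endpoint to a unit vector on the sphere (x = cos φ cos λ, y = cos φ sin λ, z = sin φ).
The central angle between the endpoints is δ = arccos(p₁·p₂) ≈ 0.335 rad (19.2°).
Interpolate at f = 7/8 with slerp weights a = sin((1−f)δ)/sin δ ≈ 0.127, b = sin(fδ)/sin δ ≈ 0.879.
p = a·p₁ + b·p₂ ≈ (0.938, -0.255, 0.235); φ = arcsin(p_z) ≈ 13.62°, λ = atan2(p_y, p_x) ≈ -15.19°.

≈ 14°N, 15°W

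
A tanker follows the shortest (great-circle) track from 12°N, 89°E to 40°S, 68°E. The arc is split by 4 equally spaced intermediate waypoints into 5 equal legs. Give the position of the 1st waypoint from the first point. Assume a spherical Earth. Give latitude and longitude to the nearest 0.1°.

≈ 1.5°N, 85.3°E

Write both endpoints as unit vectors p₁, p₂ with components (cos φ cos λ, cos φ sin λ, sin φ).
The central angle between the endpoints is δ = arccos(p₁·p₂) ≈ 0.969 rad (55.5°).
Interpolate at f = 1/5 with slerp weights a = sin((1−f)δ)/sin δ ≈ 0.849, b = sin(fδ)/sin δ ≈ 0.234.
p = a·p₁ + b·p₂ ≈ (0.082, 0.996, 0.026); φ = arcsin(p_z) ≈ 1.51°, λ = atan2(p_y, p_x) ≈ 85.32°.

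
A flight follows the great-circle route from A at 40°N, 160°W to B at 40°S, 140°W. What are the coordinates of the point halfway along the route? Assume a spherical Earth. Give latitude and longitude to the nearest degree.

≈ 0°N, 150°W

From cos δ = sin φ₁ sin φ₂ + cos φ₁ cos φ₂ cos Δλ, the central angle is δ ≈ 1.432 rad (82.1°).
Interpolate at f = 1/2 with slerp weights a = sin((1−f)δ)/sin δ ≈ 0.663, b = sin(fδ)/sin δ ≈ 0.663.
p = a·p₁ + b·p₂ ≈ (-0.866, -0.500, 0.000); φ = arcsin(p_z) ≈ 0.00°, λ = atan2(p_y, p_x) ≈ -150.00°.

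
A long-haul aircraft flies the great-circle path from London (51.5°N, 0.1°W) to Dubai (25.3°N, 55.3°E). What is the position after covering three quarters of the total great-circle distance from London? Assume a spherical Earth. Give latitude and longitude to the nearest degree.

The haversine formula gives a central angle δ ≈ 0.858 rad (49.2°) between the endpoints.
Interpolate at f = 3/4 with slerp weights a = sin((1−f)δ)/sin δ ≈ 0.281, b = sin(fδ)/sin δ ≈ 0.793.
p = a·p₁ + b·p₂ ≈ (0.583, 0.589, 0.559); φ = arcsin(p_z) ≈ 33.99°, λ = atan2(p_y, p_x) ≈ 45.29°.

≈ 34°N, 45°E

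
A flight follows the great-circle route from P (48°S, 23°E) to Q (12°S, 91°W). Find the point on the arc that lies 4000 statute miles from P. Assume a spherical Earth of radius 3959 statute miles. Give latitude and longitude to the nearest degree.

≈ (40°S, 61°W)

Write both endpoints as unit vectors p₁, p₂ with components (cos φ cos λ, cos φ sin λ, sin φ).
The central angle between the endpoints is δ = arccos(p₁·p₂) ≈ 1.683 rad (96.4°). The total great-circle distance is δ·R ≈ 1.683 × 3959 ≈ 6662 mi, so the target fraction is f = 4000/6662 ≈ 0.600.
Interpolate at f ≈ 0.600 with slerp weights a = sin((1−f)δ)/sin δ ≈ 0.627, b = sin(fδ)/sin δ ≈ 0.852.
p = a·p₁ + b·p₂ ≈ (0.372, -0.670, -0.643); φ = arcsin(p_z) ≈ -40.02°, λ = atan2(p_y, p_x) ≈ -60.98°.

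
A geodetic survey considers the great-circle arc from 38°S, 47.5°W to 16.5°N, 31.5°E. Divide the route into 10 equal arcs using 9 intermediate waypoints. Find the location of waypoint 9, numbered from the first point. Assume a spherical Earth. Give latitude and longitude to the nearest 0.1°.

Write both endpoints as unit vectors p₁, p₂ with components (cos φ cos λ, cos φ sin λ, sin φ).
The central angle between the endpoints is δ = arccos(p₁·p₂) ≈ 1.601 rad (91.8°).
Interpolate at f = 9/10 with slerp weights a = sin((1−f)δ)/sin δ ≈ 0.160, b = sin(fδ)/sin δ ≈ 0.992.
p = a·p₁ + b·p₂ ≈ (0.896, 0.404, 0.184); φ = arcsin(p_z) ≈ 10.58°, λ = atan2(p_y, p_x) ≈ 24.29°.

≈ 10.6°N, 24.3°E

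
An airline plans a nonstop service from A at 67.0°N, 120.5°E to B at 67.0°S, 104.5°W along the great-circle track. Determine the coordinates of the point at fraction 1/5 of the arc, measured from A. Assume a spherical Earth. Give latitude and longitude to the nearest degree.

≈ 44°N, 165°E

Write both endpoints as unit vectors p₁, p₂ with components (cos φ cos λ, cos φ sin λ, sin φ).
The central angle between the endpoints is δ = arccos(p₁·p₂) ≈ 2.841 rad (162.8°).
Interpolate at f = 1/5 with slerp weights a = sin((1−f)δ)/sin δ ≈ 2.582, b = sin(fδ)/sin δ ≈ 1.820.
p = a·p₁ + b·p₂ ≈ (-0.690, 0.181, 0.701); φ = arcsin(p_z) ≈ 44.50°, λ = atan2(p_y, p_x) ≈ 165.33°.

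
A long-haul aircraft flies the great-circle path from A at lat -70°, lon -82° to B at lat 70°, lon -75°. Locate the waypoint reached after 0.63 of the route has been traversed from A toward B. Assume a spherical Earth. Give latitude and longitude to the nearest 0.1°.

The haversine formula gives a central angle δ ≈ 2.445 rad (140.1°) between the endpoints.
Interpolate at f = 0.63 with slerp weights a = sin((1−f)δ)/sin δ ≈ 1.225, b = sin(fδ)/sin δ ≈ 1.558.
p = a·p₁ + b·p₂ ≈ (0.196, -0.929, 0.312); φ = arcsin(p_z) ≈ 18.21°, λ = atan2(p_y, p_x) ≈ -78.08°.

≈ lat 18.2°, lon -78.1°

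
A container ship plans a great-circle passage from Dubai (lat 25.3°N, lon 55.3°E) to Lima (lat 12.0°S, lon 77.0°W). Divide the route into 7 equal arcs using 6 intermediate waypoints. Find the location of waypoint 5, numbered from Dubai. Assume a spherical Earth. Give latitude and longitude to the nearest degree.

≈ lat 4°N, lon 42°W

Write both endpoints as unit vectors p₁, p₂ with components (cos φ cos λ, cos φ sin λ, sin φ).
The central angle between the endpoints is δ = arccos(p₁·p₂) ≈ 2.324 rad (133.2°).
Interpolate at f = 5/7 with slerp weights a = sin((1−f)δ)/sin δ ≈ 0.845, b = sin(fδ)/sin δ ≈ 1.365.
p = a·p₁ + b·p₂ ≈ (0.735, -0.673, 0.077); φ = arcsin(p_z) ≈ 4.43°, λ = atan2(p_y, p_x) ≈ -42.48°.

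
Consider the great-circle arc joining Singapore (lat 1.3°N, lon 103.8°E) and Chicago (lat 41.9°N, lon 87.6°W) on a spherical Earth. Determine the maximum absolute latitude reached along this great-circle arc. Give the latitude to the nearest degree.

≈ 78°N

The great circle lies in the plane with unit normal n̂ = (p₁ × p₂)/|p₁ × p₂|.
Here n̂_z ≈ +0.210; the vertex latitude is φ_max = arccos|n̂_z| ≈ 77.9°.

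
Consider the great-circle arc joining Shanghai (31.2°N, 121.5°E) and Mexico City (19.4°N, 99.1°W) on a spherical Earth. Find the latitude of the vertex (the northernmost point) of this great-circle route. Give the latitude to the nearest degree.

The great circle lies in the plane with unit normal n̂ = (p₁ × p₂)/|p₁ × p₂|.
Here n̂_z ≈ +0.585; the vertex latitude is φ_max = arccos|n̂_z| ≈ 54.2°.
Check via Clairaut: cos φ_max = |cos φ₁| · sin C = cos(31.2°)·sin(43.1°) ≈ 0.585, again giving ≈ 54.2°.

≈ 54°N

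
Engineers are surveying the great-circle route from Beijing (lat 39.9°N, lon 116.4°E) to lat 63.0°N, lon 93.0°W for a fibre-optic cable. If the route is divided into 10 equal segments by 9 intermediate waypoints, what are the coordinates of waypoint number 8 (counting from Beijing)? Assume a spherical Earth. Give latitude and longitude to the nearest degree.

≈ lat 76°N, lon 117°W

The haversine formula gives a central angle δ ≈ 1.299 rad (74.4°) between the endpoints.
Interpolate at f = 8/10 with slerp weights a = sin((1−f)δ)/sin δ ≈ 0.267, b = sin(fδ)/sin δ ≈ 0.895.
p = a·p₁ + b·p₂ ≈ (-0.112, -0.222, 0.968); φ = arcsin(p_z) ≈ 75.57°, λ = atan2(p_y, p_x) ≈ -116.78°.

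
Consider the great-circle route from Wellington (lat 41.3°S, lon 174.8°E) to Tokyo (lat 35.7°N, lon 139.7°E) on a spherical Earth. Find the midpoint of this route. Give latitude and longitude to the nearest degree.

≈ lat 3°S, lon 157°E

Write both endpoints as unit vectors p₁, p₂ with components (cos φ cos λ, cos φ sin λ, sin φ).
The central angle between the endpoints is δ = arccos(p₁·p₂) ≈ 1.457 rad (83.5°).
Interpolate at f = 1/2 with slerp weights a = sin((1−f)δ)/sin δ ≈ 0.670, b = sin(fδ)/sin δ ≈ 0.670.
p = a·p₁ + b·p₂ ≈ (-0.916, 0.398, -0.051); φ = arcsin(p_z) ≈ -2.94°, λ = atan2(p_y, p_x) ≈ 156.55°.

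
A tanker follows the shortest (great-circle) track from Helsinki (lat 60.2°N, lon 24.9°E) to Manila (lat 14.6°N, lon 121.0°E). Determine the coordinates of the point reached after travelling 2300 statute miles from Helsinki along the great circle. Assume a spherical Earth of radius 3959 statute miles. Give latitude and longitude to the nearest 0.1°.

≈ lat 51.7°N, lon 84.7°E

Write both endpoints as unit vectors p₁, p₂ with components (cos φ cos λ, cos φ sin λ, sin φ).
The central angle between the endpoints is δ = arccos(p₁·p₂) ≈ 1.402 rad (80.3°). The total great-circle distance is δ·R ≈ 1.402 × 3959 ≈ 5552 mi, so the target fraction is f = 2300/5552 ≈ 0.414.
Interpolate at f ≈ 0.414 with slerp weights a = sin((1−f)δ)/sin δ ≈ 0.743, b = sin(fδ)/sin δ ≈ 0.557.
p = a·p₁ + b·p₂ ≈ (0.057, 0.617, 0.785); φ = arcsin(p_z) ≈ 51.70°, λ = atan2(p_y, p_x) ≈ 84.70°.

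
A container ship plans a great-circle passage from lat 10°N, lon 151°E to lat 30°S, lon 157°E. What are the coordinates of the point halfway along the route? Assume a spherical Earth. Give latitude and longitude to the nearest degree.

Convert each endpoint to a unit vector on the sphere (x = cos φ cos λ, y = cos φ sin λ, z = sin φ).
The central angle between the endpoints is δ = arccos(p₁·p₂) ≈ 0.705 rad (40.4°).
Interpolate at f = 1/2 with slerp weights a = sin((1−f)δ)/sin δ ≈ 0.533, b = sin(fδ)/sin δ ≈ 0.533.
p = a·p₁ + b·p₂ ≈ (-0.884, 0.435, -0.174); φ = arcsin(p_z) ≈ -10.01°, λ = atan2(p_y, p_x) ≈ 153.81°.

≈ lat 10°S, lon 154°E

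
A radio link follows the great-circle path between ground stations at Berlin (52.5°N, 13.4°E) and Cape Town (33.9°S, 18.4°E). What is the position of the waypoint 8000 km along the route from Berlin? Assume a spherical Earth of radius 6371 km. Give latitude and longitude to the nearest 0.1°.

Convert each endpoint to a unit vector on the sphere (x = cos φ cos λ, y = cos φ sin λ, z = sin φ).
The central angle between the endpoints is δ = arccos(p₁·p₂) ≈ 1.510 rad (86.5°). The total great-circle distance is δ·R ≈ 1.510 × 6371 ≈ 9620 km, so the target fraction is f = 8000/9620 ≈ 0.832.
Interpolate at f ≈ 0.832 with slerp weights a = sin((1−f)δ)/sin δ ≈ 0.252, b = sin(fδ)/sin δ ≈ 0.953.
p = a·p₁ + b·p₂ ≈ (0.899, 0.285, -0.331); φ = arcsin(p_z) ≈ -19.35°, λ = atan2(p_y, p_x) ≈ 17.59°.

≈ 19.4°S, 17.6°E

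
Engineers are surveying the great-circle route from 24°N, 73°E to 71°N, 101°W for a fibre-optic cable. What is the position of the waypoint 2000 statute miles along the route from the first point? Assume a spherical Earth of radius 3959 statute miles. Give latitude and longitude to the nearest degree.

≈ 53°N, 71°E

Convert each endpoint to a unit vector on the sphere (x = cos φ cos λ, y = cos φ sin λ, z = sin φ).
The central angle between the endpoints is δ = arccos(p₁·p₂) ≈ 1.482 rad (84.9°). The total great-circle distance is δ·R ≈ 1.482 × 3959 ≈ 5867 mi, so the target fraction is f = 2000/5867 ≈ 0.341.
Interpolate at f ≈ 0.341 with slerp weights a = sin((1−f)δ)/sin δ ≈ 0.832, b = sin(fδ)/sin δ ≈ 0.486.
p = a·p₁ + b·p₂ ≈ (0.192, 0.572, 0.798); φ = arcsin(p_z) ≈ 52.92°, λ = atan2(p_y, p_x) ≈ 71.43°.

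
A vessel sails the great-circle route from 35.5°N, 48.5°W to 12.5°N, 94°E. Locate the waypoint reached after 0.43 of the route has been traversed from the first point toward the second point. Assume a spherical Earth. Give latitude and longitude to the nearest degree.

≈ 55°N, 24°E

From cos δ = sin φ₁ sin φ₂ + cos φ₁ cos φ₂ cos Δλ, the central angle is δ ≈ 2.100 rad (120.3°).
Interpolate at f = 0.43 with slerp weights a = sin((1−f)δ)/sin δ ≈ 1.079, b = sin(fδ)/sin δ ≈ 0.910.
p = a·p₁ + b·p₂ ≈ (0.520, 0.228, 0.823); φ = arcsin(p_z) ≈ 55.40°, λ = atan2(p_y, p_x) ≈ 23.71°.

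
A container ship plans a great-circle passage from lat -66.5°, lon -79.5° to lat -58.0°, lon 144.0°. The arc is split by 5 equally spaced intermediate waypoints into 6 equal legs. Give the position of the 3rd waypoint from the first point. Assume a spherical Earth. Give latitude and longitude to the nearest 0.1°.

≈ lat -78.3°, lon -167.2°

Write both endpoints as unit vectors p₁, p₂ with components (cos φ cos λ, cos φ sin λ, sin φ).
The central angle between the endpoints is δ = arccos(p₁·p₂) ≈ 0.896 rad (51.4°).
Interpolate at f = 3/6 with slerp weights a = sin((1−f)δ)/sin δ ≈ 0.555, b = sin(fδ)/sin δ ≈ 0.555.
p = a·p₁ + b·p₂ ≈ (-0.198, -0.045, -0.979); φ = arcsin(p_z) ≈ -78.31°, λ = atan2(p_y, p_x) ≈ -167.25°.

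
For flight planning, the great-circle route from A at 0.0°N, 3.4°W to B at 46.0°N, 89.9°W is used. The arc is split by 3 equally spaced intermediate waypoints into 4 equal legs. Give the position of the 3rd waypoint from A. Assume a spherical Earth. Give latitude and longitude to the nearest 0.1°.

≈ 41.0°N, 60.3°W

Write both endpoints as unit vectors p₁, p₂ with components (cos φ cos λ, cos φ sin λ, sin φ).
The central angle between the endpoints is δ = arccos(p₁·p₂) ≈ 1.528 rad (87.6°).
Interpolate at f = 3/4 with slerp weights a = sin((1−f)δ)/sin δ ≈ 0.373, b = sin(fδ)/sin δ ≈ 0.912.
p = a·p₁ + b·p₂ ≈ (0.374, -0.656, 0.656); φ = arcsin(p_z) ≈ 41.00°, λ = atan2(p_y, p_x) ≈ -60.32°.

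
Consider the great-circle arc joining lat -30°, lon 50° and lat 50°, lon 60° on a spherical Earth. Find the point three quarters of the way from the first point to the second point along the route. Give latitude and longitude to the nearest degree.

Write both endpoints as unit vectors p₁, p₂ with components (cos φ cos λ, cos φ sin λ, sin φ).
The central angle between the endpoints is δ = arccos(p₁·p₂) ≈ 1.405 rad (80.5°).
Interpolate at f = 3/4 with slerp weights a = sin((1−f)δ)/sin δ ≈ 0.349, b = sin(fδ)/sin δ ≈ 0.881.
p = a·p₁ + b·p₂ ≈ (0.477, 0.722, 0.501); φ = arcsin(p_z) ≈ 30.05°, λ = atan2(p_y, p_x) ≈ 56.53°.

≈ lat 30°, lon 57°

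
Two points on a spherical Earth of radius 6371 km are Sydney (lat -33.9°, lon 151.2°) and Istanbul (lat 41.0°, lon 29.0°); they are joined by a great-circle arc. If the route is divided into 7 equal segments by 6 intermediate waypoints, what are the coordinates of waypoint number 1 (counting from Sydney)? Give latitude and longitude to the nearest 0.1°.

Convert each endpoint to a unit vector on the sphere (x = cos φ cos λ, y = cos φ sin λ, z = sin φ).
The central angle between the endpoints is δ = arccos(p₁·p₂) ≈ 2.346 rad (134.4°).
Interpolate at f = 1/7 with slerp weights a = sin((1−f)δ)/sin δ ≈ 1.266, b = sin(fδ)/sin δ ≈ 0.460.
p = a·p₁ + b·p₂ ≈ (-0.617, 0.675, -0.404); φ = arcsin(p_z) ≈ -23.85°, λ = atan2(p_y, p_x) ≈ 132.45°.

≈ lat -23.9°, lon 132.5°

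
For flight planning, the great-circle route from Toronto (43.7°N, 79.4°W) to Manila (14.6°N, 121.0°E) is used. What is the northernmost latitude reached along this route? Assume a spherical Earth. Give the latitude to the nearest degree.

The great circle lies in the plane with unit normal n̂ = (p₁ × p₂)/|p₁ × p₂|.
Here n̂_z ≈ -0.278; the vertex latitude is φ_max = arccos|n̂_z| ≈ 73.8°.
Check via Clairaut: cos φ_max = |cos φ₁| · sin C = cos(43.7°)·sin(22.6°) ≈ 0.278, again giving ≈ 73.8°.

≈ 74°N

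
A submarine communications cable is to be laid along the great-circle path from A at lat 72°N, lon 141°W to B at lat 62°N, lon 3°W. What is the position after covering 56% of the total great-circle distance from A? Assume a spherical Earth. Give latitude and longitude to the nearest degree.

≈ lat 79°N, lon 33°W

Convert each endpoint to a unit vector on the sphere (x = cos φ cos λ, y = cos φ sin λ, z = sin φ).
The central angle between the endpoints is δ = arccos(p₁·p₂) ≈ 0.750 rad (43.0°).
Interpolate at f = 0.56 with slerp weights a = sin((1−f)δ)/sin δ ≈ 0.475, b = sin(fδ)/sin δ ≈ 0.598.
p = a·p₁ + b·p₂ ≈ (0.166, -0.107, 0.980); φ = arcsin(p_z) ≈ 78.59°, λ = atan2(p_y, p_x) ≈ -32.79°.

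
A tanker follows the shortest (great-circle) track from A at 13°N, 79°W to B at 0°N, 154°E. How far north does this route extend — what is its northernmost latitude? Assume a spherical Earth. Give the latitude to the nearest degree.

The great circle lies in the plane with unit normal n̂ = (p₁ × p₂)/|p₁ × p₂|.
Here n̂_z ≈ -0.961; the vertex latitude is φ_max = arccos|n̂_z| ≈ 16.1°.
Check via Clairaut: cos φ_max = |cos φ₁| · sin C = cos(13.0°)·sin(80.4°) ≈ 0.961, again giving ≈ 16.1°.

≈ 16°N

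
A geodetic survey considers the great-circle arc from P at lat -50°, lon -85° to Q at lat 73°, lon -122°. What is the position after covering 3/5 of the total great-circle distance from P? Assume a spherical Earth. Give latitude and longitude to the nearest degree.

The haversine formula gives a central angle δ ≈ 2.193 rad (125.6°) between the endpoints.
Interpolate at f = 3/5 with slerp weights a = sin((1−f)δ)/sin δ ≈ 0.946, b = sin(fδ)/sin δ ≈ 1.190.
p = a·p₁ + b·p₂ ≈ (-0.131, -0.901, 0.414); φ = arcsin(p_z) ≈ 24.44°, λ = atan2(p_y, p_x) ≈ -98.30°.

≈ lat 24°, lon -98°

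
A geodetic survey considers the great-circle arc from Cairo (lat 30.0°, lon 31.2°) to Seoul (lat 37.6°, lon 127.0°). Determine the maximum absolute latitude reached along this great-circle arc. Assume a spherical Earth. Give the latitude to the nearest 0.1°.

≈ 45.4°

The great circle lies in the plane with unit normal n̂ = (p₁ × p₂)/|p₁ × p₂|.
Here n̂_z ≈ +0.702; the vertex latitude is φ_max = arccos|n̂_z| ≈ 45.4°.
Check via Clairaut: cos φ_max = |cos φ₁| · sin C = cos(30.0°)·sin(54.2°) ≈ 0.702, again giving ≈ 45.4°.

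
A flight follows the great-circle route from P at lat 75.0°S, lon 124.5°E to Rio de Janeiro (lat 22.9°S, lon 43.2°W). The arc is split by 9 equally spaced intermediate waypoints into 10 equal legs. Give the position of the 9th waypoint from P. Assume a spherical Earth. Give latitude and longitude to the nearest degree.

Convert each endpoint to a unit vector on the sphere (x = cos φ cos λ, y = cos φ sin λ, z = sin φ).
The central angle between the endpoints is δ = arccos(p₁·p₂) ≈ 1.427 rad (81.8°).
Interpolate at f = 9/10 with slerp weights a = sin((1−f)δ)/sin δ ≈ 0.144, b = sin(fδ)/sin δ ≈ 0.969.
p = a·p₁ + b·p₂ ≈ (0.630, -0.581, -0.516); φ = arcsin(p_z) ≈ -31.06°, λ = atan2(p_y, p_x) ≈ -42.67°.

≈ lat 31°S, lon 43°W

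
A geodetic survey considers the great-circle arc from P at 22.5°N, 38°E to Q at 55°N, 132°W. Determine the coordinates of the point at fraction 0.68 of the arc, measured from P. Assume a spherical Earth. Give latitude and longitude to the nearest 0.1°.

≈ 84.2°N, 70.0°W

The haversine formula gives a central angle δ ≈ 1.781 rad (102.0°) between the endpoints.
Interpolate at f = 0.68 with slerp weights a = sin((1−f)δ)/sin δ ≈ 0.552, b = sin(fδ)/sin δ ≈ 0.957.
p = a·p₁ + b·p₂ ≈ (0.034, -0.094, 0.995); φ = arcsin(p_z) ≈ 84.25°, λ = atan2(p_y, p_x) ≈ -69.98°.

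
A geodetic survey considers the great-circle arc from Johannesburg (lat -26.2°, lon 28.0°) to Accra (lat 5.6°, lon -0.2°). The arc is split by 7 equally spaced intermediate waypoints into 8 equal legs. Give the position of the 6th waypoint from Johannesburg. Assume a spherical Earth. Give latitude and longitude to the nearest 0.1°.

From cos δ = sin φ₁ sin φ₂ + cos φ₁ cos φ₂ cos Δλ, the central angle is δ ≈ 0.732 rad (41.9°).
Interpolate at f = 6/8 with slerp weights a = sin((1−f)δ)/sin δ ≈ 0.272, b = sin(fδ)/sin δ ≈ 0.781.
p = a·p₁ + b·p₂ ≈ (0.993, 0.112, -0.044); φ = arcsin(p_z) ≈ -2.52°, λ = atan2(p_y, p_x) ≈ 6.44°.

≈ lat -2.5°, lon 6.4°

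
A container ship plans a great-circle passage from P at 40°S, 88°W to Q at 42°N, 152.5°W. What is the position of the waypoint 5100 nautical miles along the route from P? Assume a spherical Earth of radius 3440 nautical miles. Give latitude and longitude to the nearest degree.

≈ 30°N, 140°W

The haversine formula gives a central angle δ ≈ 1.757 rad (100.7°) between the endpoints. The total great-circle distance is δ·R ≈ 1.757 × 3440 ≈ 6044 nmi, so the target fraction is f = 5100/6044 ≈ 0.844.
Interpolate at f ≈ 0.844 with slerp weights a = sin((1−f)δ)/sin δ ≈ 0.276, b = sin(fδ)/sin δ ≈ 1.014.
p = a·p₁ + b·p₂ ≈ (-0.661, -0.559, 0.501); φ = arcsin(p_z) ≈ 30.07°, λ = atan2(p_y, p_x) ≈ -139.78°.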